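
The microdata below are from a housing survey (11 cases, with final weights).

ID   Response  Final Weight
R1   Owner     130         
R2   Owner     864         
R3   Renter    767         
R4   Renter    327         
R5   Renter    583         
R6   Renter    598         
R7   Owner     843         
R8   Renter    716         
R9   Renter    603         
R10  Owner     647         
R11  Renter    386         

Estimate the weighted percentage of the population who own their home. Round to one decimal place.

38.4

Sum of weights for 'Owner' = 130 + 864 + 843 + 647 = 2484
Total weight = 130 + 864 + 767 + 327 + 583 + 598 + 843 + 716 + 603 + 647 + 386 = 6464
Weighted proportion = 2484 / 6464 = 0.38428218 → 38.428218%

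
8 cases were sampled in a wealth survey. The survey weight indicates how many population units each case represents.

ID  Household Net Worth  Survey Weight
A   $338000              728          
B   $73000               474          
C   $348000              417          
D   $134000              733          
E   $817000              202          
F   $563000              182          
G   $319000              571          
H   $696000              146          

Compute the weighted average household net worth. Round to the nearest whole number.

311401

Weighted sum = 338000×728 + 73000×474 + 348000×417 + 134000×733 + 817000×202 + 563000×182 + 319000×571 + 696000×146
  = 246064000 + 34602000 + 145116000 + 98222000 + 165034000 + 102466000 + 182149000 + 101616000 = 1075269000
Sum of weights = 3453
Weighted mean = 1075269000 / 3453 = 311401.39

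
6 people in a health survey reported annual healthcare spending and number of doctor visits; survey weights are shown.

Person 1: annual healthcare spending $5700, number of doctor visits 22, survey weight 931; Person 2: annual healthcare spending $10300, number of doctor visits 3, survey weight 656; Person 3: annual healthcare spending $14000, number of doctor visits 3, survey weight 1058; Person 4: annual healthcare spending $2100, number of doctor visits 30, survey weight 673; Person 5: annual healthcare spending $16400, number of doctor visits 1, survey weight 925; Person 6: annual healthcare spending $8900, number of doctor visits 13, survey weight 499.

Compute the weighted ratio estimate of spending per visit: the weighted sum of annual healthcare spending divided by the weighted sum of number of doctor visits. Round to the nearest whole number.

Σ wᵢ·y = 5700×931 + 10300×656 + 14000×1058 + 2100×673 + 16400×925 + 8900×499
  = 5306700 + 6756800 + 14812000 + 1413300 + 15170000 + 4441100 = 47899900
Σ wᵢ·x = 22×931 + 3×656 + 3×1058 + 30×673 + 1×925 + 13×499
  = 20482 + 1968 + 3174 + 20190 + 925 + 6487 = 53226
Ratio = 47899900 / 53226 = 899.93424

900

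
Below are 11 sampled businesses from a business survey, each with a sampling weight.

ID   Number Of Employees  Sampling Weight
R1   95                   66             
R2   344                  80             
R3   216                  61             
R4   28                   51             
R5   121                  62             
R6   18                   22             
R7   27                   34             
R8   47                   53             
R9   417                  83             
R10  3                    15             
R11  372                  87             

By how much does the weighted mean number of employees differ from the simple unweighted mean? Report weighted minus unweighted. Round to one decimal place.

Unweighted sum = 1688
Unweighted mean = 1688 / 11 = 153.45455
Weighted sum = 126721
Sum of weights = 614
Weighted mean = 126721 / 614 = 206.38599
Difference (weighted minus unweighted) = 52.931448

52.9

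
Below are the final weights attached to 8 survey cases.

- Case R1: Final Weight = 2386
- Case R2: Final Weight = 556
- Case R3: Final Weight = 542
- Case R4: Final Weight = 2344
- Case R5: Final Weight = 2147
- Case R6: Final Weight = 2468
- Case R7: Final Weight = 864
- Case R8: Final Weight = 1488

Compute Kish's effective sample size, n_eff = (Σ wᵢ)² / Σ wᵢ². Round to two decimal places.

Σ wᵢ = 12795
Σ wᵢ² = 5692996 + 309136 + 293764 + 5494336 + 4609609 + 6091024 + 746496 + 2214144 = 25451505
n_eff = 12795² / 25451505 = 163712025 / 25451505 = 6.4323122

6.43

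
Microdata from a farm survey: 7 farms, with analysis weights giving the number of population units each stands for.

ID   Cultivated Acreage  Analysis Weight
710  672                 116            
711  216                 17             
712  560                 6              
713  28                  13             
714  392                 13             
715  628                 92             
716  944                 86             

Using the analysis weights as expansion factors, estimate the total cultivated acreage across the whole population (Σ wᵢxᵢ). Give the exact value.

229404

Weighted total = 672×116 + 216×17 + 560×6 + 28×13 + 392×13 + 628×92 + 944×86
  = 77952 + 3672 + 3360 + 364 + 5096 + 57776 + 81184 = 229404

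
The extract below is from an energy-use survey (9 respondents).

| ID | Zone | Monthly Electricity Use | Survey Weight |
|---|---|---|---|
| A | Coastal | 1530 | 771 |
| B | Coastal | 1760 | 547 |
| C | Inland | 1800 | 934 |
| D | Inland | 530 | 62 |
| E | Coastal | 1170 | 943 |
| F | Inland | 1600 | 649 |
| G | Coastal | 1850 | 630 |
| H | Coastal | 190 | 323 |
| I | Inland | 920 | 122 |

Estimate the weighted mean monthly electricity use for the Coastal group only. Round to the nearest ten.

Coastal rows: A, B, E, G, H
Weighted sum = 1530×771 + 1760×547 + 1170×943 + 1850×630 + 190×323
  = 4472530
Sum of weights = 771 + 547 + 943 + 630 + 323 = 3214
Weighted mean = 4472530 / 3214 = 1391.5775

1390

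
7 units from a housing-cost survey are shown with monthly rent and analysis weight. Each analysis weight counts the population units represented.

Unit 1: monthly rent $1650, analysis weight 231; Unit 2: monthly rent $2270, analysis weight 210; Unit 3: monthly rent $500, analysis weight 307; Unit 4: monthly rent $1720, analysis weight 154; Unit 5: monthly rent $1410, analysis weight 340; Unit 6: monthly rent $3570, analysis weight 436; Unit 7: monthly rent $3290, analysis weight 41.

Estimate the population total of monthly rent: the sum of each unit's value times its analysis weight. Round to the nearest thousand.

Weighted total = 1650×231 + 2270×210 + 500×307 + 1720×154 + 1410×340 + 3570×436 + 3290×41
  = 381150 + 476700 + 153500 + 264880 + 479400 + 1556520 + 134890 = 3447040

3447000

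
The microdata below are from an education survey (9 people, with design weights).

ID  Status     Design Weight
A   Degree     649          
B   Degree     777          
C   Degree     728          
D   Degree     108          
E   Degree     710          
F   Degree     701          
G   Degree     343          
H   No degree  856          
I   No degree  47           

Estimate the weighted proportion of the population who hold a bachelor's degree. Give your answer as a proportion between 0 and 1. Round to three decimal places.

0.816

Sum of weights for 'Degree' = 649 + 777 + 728 + 108 + 710 + 701 + 343 = 4016
Total weight = 4919
Weighted proportion = 4016 / 4919 = 0.8164261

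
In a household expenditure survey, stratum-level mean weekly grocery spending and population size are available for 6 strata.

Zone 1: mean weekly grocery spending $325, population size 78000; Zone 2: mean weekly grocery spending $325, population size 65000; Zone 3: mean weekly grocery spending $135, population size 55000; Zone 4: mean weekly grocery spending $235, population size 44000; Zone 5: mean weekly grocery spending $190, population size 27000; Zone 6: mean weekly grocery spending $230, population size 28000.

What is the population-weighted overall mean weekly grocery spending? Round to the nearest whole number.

255

Σ Nₕ·x̄ₕ = 325×78000 + 325×65000 + 135×55000 + 235×44000 + 190×27000 + 230×28000
  = 25350000 + 21125000 + 7425000 + 10340000 + 5130000 + 6440000 = 75810000
Σ Nₕ = 78000 + 65000 + 55000 + 44000 + 27000 + 28000 = 297000
Overall mean = 75810000 / 297000 = 255.25253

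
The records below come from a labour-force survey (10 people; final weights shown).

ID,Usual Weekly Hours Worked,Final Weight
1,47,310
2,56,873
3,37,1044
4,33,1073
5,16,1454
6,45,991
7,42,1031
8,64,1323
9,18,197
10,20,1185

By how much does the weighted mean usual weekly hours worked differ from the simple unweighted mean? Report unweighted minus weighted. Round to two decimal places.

Unweighted sum = 47 + 56 + 37 + 33 + 16 + 45 + 42 + 64 + 18 + 20 = 378
Unweighted mean = 378 / 10 = 37.8
Weighted sum = 360574
Sum of weights = 9481
Weighted mean = 360574 / 9481 = 38.03122
Difference (unweighted minus weighted) = -0.23122034

-0.23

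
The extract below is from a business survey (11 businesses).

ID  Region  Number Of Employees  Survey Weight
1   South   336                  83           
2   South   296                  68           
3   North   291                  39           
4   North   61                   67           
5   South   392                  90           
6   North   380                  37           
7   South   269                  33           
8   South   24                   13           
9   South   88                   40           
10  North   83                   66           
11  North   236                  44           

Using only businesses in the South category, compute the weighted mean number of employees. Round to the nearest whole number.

294

South rows: 1, 2, 5, 7, 8, 9
Weighted sum = 336×83 + 296×68 + 392×90 + 269×33 + 24×13 + 88×40
  = 27888 + 20128 + 35280 + 8877 + 312 + 3520 = 96005
Sum of weights = 83 + 68 + 90 + 33 + 13 + 40 = 327
Weighted mean = 96005 / 327 = 293.59327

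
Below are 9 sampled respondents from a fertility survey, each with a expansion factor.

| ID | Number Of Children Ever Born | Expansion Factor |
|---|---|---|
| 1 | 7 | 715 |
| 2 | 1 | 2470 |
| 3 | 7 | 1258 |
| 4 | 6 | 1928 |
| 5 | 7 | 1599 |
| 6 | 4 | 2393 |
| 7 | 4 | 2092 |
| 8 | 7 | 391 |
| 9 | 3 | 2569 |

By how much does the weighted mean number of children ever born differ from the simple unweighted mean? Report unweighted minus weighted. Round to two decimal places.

Unweighted sum = 7 + 1 + 7 + 6 + 7 + 4 + 4 + 7 + 3 = 46
Unweighted mean = 46 / 9 = 5.1111111
Weighted sum = 7×715 + 1×2470 + 7×1258 + 6×1928 + 7×1599 + 4×2393 + 4×2092 + 7×391 + 3×2569
  = 67426
Sum of weights = 15415
Weighted mean = 67426 / 15415 = 4.3740512
Difference (unweighted minus weighted) = 0.73705986

0.74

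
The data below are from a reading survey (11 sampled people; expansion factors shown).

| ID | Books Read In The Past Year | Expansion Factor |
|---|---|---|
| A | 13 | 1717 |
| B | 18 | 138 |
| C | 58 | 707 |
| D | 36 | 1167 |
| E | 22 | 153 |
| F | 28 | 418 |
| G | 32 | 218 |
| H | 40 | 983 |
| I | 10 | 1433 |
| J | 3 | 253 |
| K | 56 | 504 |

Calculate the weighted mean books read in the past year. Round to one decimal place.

27.6

Weighted sum = 13×1717 + 18×138 + 58×707 + 36×1167 + 22×153 + 28×418 + 32×218 + 40×983 + 10×1433 + 3×253 + 56×504
  = 22321 + 2484 + 41006 + 42012 + 3366 + 11704 + 6976 + 39320 + 14330 + 759 + 28224 = 212502
Sum of weights = 1717 + 138 + 707 + 1167 + 153 + 418 + 218 + 983 + 1433 + 253 + 504 = 7691
Weighted mean = 212502 / 7691 = 27.629957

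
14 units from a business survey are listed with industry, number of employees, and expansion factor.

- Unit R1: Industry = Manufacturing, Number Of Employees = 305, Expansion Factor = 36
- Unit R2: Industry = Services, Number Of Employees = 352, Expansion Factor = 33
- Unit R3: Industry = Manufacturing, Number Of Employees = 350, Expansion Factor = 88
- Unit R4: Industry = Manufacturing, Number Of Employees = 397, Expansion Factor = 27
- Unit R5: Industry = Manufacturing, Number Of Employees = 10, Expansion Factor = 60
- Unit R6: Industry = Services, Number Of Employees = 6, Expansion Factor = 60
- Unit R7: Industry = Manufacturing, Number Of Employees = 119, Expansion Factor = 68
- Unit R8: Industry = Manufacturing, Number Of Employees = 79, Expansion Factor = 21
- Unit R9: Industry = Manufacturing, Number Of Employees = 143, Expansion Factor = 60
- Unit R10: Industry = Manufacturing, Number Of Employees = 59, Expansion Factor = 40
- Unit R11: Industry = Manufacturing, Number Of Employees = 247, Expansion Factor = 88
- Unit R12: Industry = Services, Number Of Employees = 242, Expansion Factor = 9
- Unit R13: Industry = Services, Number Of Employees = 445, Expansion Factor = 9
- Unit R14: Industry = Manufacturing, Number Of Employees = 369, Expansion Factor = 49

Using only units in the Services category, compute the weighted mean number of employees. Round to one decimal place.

Services rows: R2, R6, R12, R13
Weighted sum = 352×33 + 6×60 + 242×9 + 445×9
  = 11616 + 360 + 2178 + 4005 = 18159
Sum of weights = 33 + 60 + 9 + 9 = 111
Weighted mean = 18159 / 111 = 163.59459

163.6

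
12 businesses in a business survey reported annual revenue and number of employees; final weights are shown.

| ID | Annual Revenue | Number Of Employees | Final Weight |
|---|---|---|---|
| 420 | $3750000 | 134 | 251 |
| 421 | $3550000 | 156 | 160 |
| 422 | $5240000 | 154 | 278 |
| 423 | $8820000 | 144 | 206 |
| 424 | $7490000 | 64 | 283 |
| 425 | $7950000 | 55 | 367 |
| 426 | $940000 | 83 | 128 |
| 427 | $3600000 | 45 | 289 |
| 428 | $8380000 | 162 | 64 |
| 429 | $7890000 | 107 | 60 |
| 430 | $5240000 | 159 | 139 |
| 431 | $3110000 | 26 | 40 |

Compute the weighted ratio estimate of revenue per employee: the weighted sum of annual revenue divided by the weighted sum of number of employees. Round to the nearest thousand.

Σ wᵢ·y = 3750000×251 + 3550000×160 + 5240000×278 + 8820000×206 + 7490000×283 + 7950000×367 + 940000×128 + 3600000×289 + 8380000×64 + 7890000×60 + 5240000×139 + 3110000×40
  = 12843410000
Σ wᵢ·x = 232925
Ratio = 12843410000 / 232925 = 55139.68

55000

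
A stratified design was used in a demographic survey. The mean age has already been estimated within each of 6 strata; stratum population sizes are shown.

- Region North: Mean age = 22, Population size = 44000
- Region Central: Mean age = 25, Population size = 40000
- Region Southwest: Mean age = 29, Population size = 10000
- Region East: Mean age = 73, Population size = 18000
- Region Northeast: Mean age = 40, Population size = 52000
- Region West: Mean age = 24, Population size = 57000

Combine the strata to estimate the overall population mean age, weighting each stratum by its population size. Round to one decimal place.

31.8

Σ Nₕ·x̄ₕ = 22×44000 + 25×40000 + 29×10000 + 73×18000 + 40×52000 + 24×57000
  = 968000 + 1000000 + 290000 + 1314000 + 2080000 + 1368000 = 7020000
Σ Nₕ = 44000 + 40000 + 10000 + 18000 + 52000 + 57000 = 221000
Overall mean = 7020000 / 221000 = 31.764706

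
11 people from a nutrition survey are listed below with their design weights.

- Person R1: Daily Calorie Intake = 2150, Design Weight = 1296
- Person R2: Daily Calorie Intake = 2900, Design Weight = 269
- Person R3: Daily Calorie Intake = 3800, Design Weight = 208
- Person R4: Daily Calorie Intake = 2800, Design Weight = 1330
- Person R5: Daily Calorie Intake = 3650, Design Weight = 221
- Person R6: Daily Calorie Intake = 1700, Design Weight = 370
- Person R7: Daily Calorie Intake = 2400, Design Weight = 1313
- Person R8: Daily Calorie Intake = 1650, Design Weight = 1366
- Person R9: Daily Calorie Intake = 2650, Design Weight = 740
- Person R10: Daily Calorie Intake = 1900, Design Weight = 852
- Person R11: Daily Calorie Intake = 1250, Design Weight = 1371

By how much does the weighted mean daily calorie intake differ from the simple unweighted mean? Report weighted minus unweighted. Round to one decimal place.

Unweighted sum = 2150 + 2900 + 3800 + 2800 + 3650 + 1700 + 2400 + 1650 + 2650 + 1900 + 1250 = 26850
Unweighted mean = 26850 / 11 = 2440.9091
Weighted sum = 2150×1296 + 2900×269 + 3800×208 + 2800×1330 + 3650×221 + 1700×370 + 2400×1313 + 1650×1366 + 2650×740 + 1900×852 + 1250×1371
  = 2786400 + 780100 + 790400 + 3724000 + 806650 + 629000 + 3151200 + 2253900 + 1961000 + 1618800 + 1713750 = 20215200
Sum of weights = 1296 + 269 + 208 + 1330 + 221 + 370 + 1313 + 1366 + 740 + 852 + 1371 = 9336
Weighted mean = 20215200 / 9336 = 2165.2956
Difference (weighted minus unweighted) = -275.61346

-275.6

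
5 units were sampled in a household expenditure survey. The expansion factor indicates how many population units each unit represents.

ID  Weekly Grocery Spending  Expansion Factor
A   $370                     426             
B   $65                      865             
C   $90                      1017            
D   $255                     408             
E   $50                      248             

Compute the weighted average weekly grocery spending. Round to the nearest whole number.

142

Weighted sum = 370×426 + 65×865 + 90×1017 + 255×408 + 50×248
  = 421815
Sum of weights = 2964
Weighted mean = 421815 / 2964 = 142.31275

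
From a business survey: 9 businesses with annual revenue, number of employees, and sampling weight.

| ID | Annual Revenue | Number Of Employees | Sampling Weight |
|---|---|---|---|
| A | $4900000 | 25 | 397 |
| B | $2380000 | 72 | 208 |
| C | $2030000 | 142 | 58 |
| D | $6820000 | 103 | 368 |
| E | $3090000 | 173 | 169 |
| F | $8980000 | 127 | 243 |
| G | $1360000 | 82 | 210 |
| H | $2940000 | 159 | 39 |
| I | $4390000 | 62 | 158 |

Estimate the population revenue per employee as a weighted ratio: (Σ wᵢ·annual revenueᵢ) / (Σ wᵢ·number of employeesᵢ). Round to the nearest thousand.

54000

Σ wᵢ·y = 4900000×397 + 2380000×208 + 2030000×58 + 6820000×368 + 3090000×169 + 8980000×243 + 1360000×210 + 2940000×39 + 4390000×158
  = 1945300000 + 495040000 + 117740000 + 2509760000 + 522210000 + 2182140000 + 285600000 + 114660000 + 693620000 = 8866070000
Σ wᵢ·x = 164356
Ratio = 8866070000 / 164356 = 53944.304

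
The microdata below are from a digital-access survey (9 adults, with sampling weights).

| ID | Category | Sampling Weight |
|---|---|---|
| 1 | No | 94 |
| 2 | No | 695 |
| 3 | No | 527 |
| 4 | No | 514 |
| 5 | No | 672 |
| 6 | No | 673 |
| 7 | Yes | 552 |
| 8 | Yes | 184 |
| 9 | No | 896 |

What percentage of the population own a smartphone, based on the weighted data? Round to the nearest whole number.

15

Sum of weights for 'Yes' = 552 + 184 = 736
Total weight = 94 + 695 + 527 + 514 + 672 + 673 + 552 + 184 + 896 = 4807
Weighted proportion = 736 / 4807 = 0.15311005 → 15.311005%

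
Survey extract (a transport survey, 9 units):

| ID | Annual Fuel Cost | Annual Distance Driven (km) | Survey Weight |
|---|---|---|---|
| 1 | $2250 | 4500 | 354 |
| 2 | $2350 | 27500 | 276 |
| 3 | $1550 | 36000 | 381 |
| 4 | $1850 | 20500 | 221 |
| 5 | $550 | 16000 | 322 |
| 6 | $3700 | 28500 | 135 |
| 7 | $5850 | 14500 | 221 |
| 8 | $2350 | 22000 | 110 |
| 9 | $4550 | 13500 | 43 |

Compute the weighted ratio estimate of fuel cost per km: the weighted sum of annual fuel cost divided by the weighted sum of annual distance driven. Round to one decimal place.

0.1

Σ wᵢ·y = 2250×354 + 2350×276 + 1550×381 + 1850×221 + 550×322 + 3700×135 + 5850×221 + 2350×110 + 4550×43
  = 796500 + 648600 + 590550 + 408850 + 177100 + 499500 + 1292850 + 258500 + 195650 = 4868100
Σ wᵢ·x = 4500×354 + 27500×276 + 36000×381 + 20500×221 + 16000×322 + 28500×135 + 14500×221 + 22000×110 + 13500×43
  = 1593000 + 7590000 + 13716000 + 4530500 + 5152000 + 3847500 + 3204500 + 2420000 + 580500 = 42634000
Ratio = 4868100 / 42634000 = 0.11418352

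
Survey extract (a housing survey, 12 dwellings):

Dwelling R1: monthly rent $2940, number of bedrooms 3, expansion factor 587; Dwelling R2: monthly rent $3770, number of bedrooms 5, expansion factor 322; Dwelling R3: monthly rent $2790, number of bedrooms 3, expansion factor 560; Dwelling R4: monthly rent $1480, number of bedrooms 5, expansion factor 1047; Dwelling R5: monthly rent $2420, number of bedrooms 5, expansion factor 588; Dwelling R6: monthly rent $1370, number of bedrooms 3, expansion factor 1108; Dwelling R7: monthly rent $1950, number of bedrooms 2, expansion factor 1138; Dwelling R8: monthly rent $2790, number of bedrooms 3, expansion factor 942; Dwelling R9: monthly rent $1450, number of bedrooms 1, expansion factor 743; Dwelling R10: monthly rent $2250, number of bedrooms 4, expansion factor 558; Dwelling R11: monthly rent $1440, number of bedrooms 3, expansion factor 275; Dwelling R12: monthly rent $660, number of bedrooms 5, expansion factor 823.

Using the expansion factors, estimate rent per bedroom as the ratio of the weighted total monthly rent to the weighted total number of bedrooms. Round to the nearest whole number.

579

Σ wᵢ·y = 2940×587 + 3770×322 + 2790×560 + 1480×1047 + 2420×588 + 1370×1108 + 1950×1138 + 2790×942 + 1450×743 + 2250×558 + 1440×275 + 660×823
  = 1725780 + 1213940 + 1562400 + 1549560 + 1422960 + 1517960 + 2219100 + 2628180 + 1077350 + 1255500 + 396000 + 543180 = 17111910
Σ wᵢ·x = 3×587 + 5×322 + 3×560 + 5×1047 + 5×588 + 3×1108 + 2×1138 + 3×942 + 1×743 + 4×558 + 3×275 + 5×823
  = 1761 + 1610 + 1680 + 5235 + 2940 + 3324 + 2276 + 2826 + 743 + 2232 + 825 + 4115 = 29567
Ratio = 17111910 / 29567 = 578.7503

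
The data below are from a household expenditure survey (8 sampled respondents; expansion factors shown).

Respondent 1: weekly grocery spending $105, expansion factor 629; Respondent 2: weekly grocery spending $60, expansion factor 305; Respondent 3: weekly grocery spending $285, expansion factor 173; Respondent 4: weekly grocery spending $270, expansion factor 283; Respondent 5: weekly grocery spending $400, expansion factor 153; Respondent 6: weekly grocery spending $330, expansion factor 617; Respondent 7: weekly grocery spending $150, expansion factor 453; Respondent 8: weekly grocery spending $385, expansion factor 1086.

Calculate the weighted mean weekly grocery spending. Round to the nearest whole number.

260

Weighted sum = 105×629 + 60×305 + 285×173 + 270×283 + 400×153 + 330×617 + 150×453 + 385×1086
  = 66045 + 18300 + 49305 + 76410 + 61200 + 203610 + 67950 + 418110 = 960930
Sum of weights = 629 + 305 + 173 + 283 + 153 + 617 + 453 + 1086 = 3699
Weighted mean = 960930 / 3699 = 259.78102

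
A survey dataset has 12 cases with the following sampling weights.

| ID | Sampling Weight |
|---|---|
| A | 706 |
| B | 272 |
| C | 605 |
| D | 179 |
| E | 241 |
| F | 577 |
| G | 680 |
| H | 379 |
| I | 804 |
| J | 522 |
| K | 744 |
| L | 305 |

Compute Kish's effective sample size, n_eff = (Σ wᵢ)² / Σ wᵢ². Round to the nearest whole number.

10

Σ wᵢ = 706 + 272 + 605 + 179 + 241 + 577 + 680 + 379 + 804 + 522 + 744 + 305 = 6014
Σ wᵢ² = 3532998
n_eff = 6014² / 3532998 = 36168196 / 3532998 = 10.237253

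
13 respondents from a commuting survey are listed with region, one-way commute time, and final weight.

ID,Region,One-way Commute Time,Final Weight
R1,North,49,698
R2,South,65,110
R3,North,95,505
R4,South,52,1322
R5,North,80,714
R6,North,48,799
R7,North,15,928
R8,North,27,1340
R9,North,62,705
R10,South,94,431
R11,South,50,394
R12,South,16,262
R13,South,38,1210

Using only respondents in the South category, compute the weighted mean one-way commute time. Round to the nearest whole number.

50

South rows: R2, R4, R10, R11, R12, R13
Weighted sum = 65×110 + 52×1322 + 94×431 + 50×394 + 16×262 + 38×1210
  = 7150 + 68744 + 40514 + 19700 + 4192 + 45980 = 186280
Sum of weights = 110 + 1322 + 431 + 394 + 262 + 1210 = 3729
Weighted mean = 186280 / 3729 = 49.954411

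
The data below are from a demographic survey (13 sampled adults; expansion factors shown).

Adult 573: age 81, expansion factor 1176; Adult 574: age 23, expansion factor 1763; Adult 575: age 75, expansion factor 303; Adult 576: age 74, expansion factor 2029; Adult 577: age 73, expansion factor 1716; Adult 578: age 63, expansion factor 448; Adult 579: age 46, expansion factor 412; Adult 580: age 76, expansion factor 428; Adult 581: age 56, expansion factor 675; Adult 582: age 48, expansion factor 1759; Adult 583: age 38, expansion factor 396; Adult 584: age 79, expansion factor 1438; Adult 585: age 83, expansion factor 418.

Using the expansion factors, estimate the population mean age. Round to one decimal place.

61.7

Weighted sum = 799224
Sum of weights = 12961
Weighted mean = 799224 / 12961 = 61.663761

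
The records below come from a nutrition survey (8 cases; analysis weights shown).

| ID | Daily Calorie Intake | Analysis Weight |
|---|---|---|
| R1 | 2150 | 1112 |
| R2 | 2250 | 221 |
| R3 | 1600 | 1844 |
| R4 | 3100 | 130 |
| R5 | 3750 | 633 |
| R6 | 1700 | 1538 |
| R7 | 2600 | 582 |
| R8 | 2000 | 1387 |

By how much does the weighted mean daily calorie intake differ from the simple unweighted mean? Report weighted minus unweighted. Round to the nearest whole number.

-310

Unweighted sum = 19150
Unweighted mean = 19150 / 8 = 2393.75
Weighted sum = 2150×1112 + 2250×221 + 1600×1844 + 3100×130 + 3750×633 + 1700×1538 + 2600×582 + 2000×1387
  = 15517000
Sum of weights = 1112 + 221 + 1844 + 130 + 633 + 1538 + 582 + 1387 = 7447
Weighted mean = 15517000 / 7447 = 2083.6578
Difference (weighted minus unweighted) = -310.09215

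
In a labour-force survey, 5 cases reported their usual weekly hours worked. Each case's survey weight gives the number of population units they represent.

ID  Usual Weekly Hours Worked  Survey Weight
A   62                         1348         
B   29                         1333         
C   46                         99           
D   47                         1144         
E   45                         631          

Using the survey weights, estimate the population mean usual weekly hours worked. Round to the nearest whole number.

Weighted sum = 62×1348 + 29×1333 + 46×99 + 47×1144 + 45×631
  = 83576 + 38657 + 4554 + 53768 + 28395 = 208950
Sum of weights = 1348 + 1333 + 99 + 1144 + 631 = 4555
Weighted mean = 208950 / 4555 = 45.872667

46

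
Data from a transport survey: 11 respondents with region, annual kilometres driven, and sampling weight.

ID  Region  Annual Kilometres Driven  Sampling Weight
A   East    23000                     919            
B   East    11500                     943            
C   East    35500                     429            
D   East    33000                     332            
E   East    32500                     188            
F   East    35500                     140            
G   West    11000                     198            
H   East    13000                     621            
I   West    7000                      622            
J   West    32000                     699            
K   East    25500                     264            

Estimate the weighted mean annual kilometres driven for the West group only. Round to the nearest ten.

West rows: G, I, J
Weighted sum = 11000×198 + 7000×622 + 32000×699
  = 28900000
Sum of weights = 198 + 622 + 699 = 1519
Weighted mean = 28900000 / 1519 = 19025.675

19030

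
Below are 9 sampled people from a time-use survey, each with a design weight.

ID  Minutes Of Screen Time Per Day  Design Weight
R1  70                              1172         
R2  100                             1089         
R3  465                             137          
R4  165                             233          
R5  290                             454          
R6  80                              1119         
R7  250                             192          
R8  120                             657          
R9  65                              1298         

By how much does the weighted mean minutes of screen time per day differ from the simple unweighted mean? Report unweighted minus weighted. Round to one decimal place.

Unweighted sum = 70 + 100 + 465 + 165 + 290 + 80 + 250 + 120 + 65 = 1605
Unweighted mean = 1605 / 9 = 178.33333
Weighted sum = 70×1172 + 100×1089 + 465×137 + 165×233 + 290×454 + 80×1119 + 250×192 + 120×657 + 65×1298
  = 82040 + 108900 + 63705 + 38445 + 131660 + 89520 + 48000 + 78840 + 84370 = 725480
Sum of weights = 1172 + 1089 + 137 + 233 + 454 + 1119 + 192 + 657 + 1298 = 6351
Weighted mean = 725480 / 6351 = 114.23083
Difference (unweighted minus weighted) = 64.102504

64.1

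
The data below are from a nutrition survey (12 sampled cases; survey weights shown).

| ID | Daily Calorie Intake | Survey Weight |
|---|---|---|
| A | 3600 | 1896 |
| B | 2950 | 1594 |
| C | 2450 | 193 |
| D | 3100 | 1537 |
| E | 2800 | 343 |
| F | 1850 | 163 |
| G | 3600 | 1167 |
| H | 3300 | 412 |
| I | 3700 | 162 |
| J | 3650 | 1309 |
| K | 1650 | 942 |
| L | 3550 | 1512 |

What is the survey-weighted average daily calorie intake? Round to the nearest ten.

3200

Weighted sum = 3600×1896 + 2950×1594 + 2450×193 + 3100×1537 + 2800×343 + 1850×163 + 3600×1167 + 3300×412 + 3700×162 + 3650×1309 + 1650×942 + 3550×1512
  = 6825600 + 4702300 + 472850 + 4764700 + 960400 + 301550 + 4201200 + 1359600 + 599400 + 4777850 + 1554300 + 5367600 = 35887350
Sum of weights = 1896 + 1594 + 193 + 1537 + 343 + 163 + 1167 + 412 + 162 + 1309 + 942 + 1512 = 11230
Weighted mean = 35887350 / 11230 = 3195.6679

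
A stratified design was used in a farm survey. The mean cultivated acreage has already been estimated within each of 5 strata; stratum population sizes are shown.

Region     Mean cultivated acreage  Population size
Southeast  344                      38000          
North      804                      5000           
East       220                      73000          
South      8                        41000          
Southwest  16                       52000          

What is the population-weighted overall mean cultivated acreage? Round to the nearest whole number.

Σ Nₕ·x̄ₕ = 344×38000 + 804×5000 + 220×73000 + 8×41000 + 16×52000
  = 13072000 + 4020000 + 16060000 + 328000 + 832000 = 34312000
Σ Nₕ = 38000 + 5000 + 73000 + 41000 + 52000 = 209000
Overall mean = 34312000 / 209000 = 164.17225

164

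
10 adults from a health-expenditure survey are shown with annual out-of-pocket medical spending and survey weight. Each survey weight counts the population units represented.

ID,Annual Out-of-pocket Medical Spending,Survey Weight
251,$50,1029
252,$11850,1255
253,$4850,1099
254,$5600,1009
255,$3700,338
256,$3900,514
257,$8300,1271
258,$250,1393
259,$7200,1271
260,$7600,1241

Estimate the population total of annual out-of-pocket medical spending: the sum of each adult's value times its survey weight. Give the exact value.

Weighted total = 50×1029 + 11850×1255 + 4850×1099 + 5600×1009 + 3700×338 + 3900×514 + 8300×1271 + 250×1393 + 7200×1271 + 7600×1241
  = 58639300

58639300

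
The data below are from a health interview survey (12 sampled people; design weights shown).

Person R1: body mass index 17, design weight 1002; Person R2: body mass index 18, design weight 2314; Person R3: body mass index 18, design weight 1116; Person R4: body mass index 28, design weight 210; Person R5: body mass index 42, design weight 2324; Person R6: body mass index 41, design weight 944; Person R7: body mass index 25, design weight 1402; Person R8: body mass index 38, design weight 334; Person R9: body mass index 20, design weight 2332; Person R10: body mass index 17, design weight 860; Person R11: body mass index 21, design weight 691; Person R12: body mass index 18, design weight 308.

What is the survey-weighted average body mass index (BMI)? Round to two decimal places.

25.30

Weighted sum = 17×1002 + 18×2314 + 18×1116 + 28×210 + 42×2324 + 41×944 + 25×1402 + 38×334 + 20×2332 + 17×860 + 21×691 + 18×308
  = 17034 + 41652 + 20088 + 5880 + 97608 + 38704 + 35050 + 12692 + 46640 + 14620 + 14511 + 5544 = 350023
Sum of weights = 1002 + 2314 + 1116 + 210 + 2324 + 944 + 1402 + 334 + 2332 + 860 + 691 + 308 = 13837
Weighted mean = 350023 / 13837 = 25.296162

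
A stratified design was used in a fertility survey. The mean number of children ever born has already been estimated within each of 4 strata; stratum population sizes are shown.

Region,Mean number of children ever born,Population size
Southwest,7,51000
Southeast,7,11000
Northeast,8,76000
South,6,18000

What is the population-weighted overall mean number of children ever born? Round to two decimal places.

7.37

Σ Nₕ·x̄ₕ = 7×51000 + 7×11000 + 8×76000 + 6×18000
  = 357000 + 77000 + 608000 + 108000 = 1150000
Σ Nₕ = 51000 + 11000 + 76000 + 18000 = 156000
Overall mean = 1150000 / 156000 = 7.3717949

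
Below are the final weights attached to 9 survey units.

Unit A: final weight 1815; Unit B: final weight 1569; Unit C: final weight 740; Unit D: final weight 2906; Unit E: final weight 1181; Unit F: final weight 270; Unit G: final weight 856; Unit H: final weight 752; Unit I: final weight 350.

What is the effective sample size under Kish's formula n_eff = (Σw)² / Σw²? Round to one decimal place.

Σ wᵢ = 10439
Σ wᵢ² = 3294225 + 2461761 + 547600 + 8444836 + 1394761 + 72900 + 732736 + 565504 + 122500 = 17636823
n_eff = 10439² / 17636823 = 108972721 / 17636823 = 6.1787047

6.2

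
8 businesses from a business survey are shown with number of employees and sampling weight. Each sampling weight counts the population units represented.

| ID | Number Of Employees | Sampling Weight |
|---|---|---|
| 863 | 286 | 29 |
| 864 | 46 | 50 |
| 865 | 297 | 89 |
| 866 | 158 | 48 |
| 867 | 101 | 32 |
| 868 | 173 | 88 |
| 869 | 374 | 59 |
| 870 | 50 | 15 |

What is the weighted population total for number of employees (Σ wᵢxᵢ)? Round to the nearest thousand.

Weighted total = 286×29 + 46×50 + 297×89 + 158×48 + 101×32 + 173×88 + 374×59 + 50×15
  = 85883

86000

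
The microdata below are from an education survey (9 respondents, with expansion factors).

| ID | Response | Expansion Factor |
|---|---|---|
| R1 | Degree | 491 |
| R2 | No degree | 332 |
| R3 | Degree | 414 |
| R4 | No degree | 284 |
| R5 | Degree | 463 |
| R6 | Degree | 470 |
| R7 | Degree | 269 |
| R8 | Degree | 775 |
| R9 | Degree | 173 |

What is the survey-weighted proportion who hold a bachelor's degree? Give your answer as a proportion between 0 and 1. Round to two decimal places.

Sum of weights for 'Degree' = 491 + 414 + 463 + 470 + 269 + 775 + 173 = 3055
Total weight = 3671
Weighted proportion = 3055 / 3671 = 0.83219831

0.83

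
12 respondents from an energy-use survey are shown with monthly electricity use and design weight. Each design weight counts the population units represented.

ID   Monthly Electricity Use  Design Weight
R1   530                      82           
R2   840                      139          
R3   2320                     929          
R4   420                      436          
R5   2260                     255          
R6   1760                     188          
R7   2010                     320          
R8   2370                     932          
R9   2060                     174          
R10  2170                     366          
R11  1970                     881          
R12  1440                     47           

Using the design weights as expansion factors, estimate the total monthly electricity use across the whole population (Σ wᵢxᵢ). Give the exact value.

Weighted total = 530×82 + 840×139 + 2320×929 + 420×436 + 2260×255 + 1760×188 + 2010×320 + 2370×932 + 2060×174 + 2170×366 + 1970×881 + 1440×47
  = 9213750

9213750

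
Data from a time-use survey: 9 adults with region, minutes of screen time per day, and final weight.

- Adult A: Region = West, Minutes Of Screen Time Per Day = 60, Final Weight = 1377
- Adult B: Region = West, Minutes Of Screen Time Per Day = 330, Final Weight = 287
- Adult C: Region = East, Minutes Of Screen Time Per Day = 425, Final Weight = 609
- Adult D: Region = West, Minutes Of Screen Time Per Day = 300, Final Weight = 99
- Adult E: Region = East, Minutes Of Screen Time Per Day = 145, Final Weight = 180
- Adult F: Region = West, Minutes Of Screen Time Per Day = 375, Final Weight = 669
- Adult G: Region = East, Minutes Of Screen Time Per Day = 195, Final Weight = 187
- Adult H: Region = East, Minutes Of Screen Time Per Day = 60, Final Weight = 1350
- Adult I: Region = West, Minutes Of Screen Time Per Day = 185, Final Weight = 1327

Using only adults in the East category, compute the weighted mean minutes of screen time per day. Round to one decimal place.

173.0

East rows: C, E, G, H
Weighted sum = 425×609 + 145×180 + 195×187 + 60×1350
  = 258825 + 26100 + 36465 + 81000 = 402390
Sum of weights = 609 + 180 + 187 + 1350 = 2326
Weighted mean = 402390 / 2326 = 172.99656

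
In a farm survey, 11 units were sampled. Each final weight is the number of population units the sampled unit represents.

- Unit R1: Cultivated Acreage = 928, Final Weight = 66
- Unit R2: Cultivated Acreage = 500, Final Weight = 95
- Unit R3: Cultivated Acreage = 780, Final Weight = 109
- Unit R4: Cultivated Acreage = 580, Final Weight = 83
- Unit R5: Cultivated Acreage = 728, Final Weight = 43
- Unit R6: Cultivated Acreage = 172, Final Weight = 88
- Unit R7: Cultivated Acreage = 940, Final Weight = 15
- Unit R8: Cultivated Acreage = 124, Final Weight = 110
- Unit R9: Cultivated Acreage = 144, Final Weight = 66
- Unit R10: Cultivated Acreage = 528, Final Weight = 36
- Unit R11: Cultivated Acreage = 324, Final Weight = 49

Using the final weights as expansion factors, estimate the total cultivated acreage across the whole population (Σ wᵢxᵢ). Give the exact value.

Weighted total = 928×66 + 500×95 + 780×109 + 580×83 + 728×43 + 172×88 + 940×15 + 124×110 + 144×66 + 528×36 + 324×49
  = 61248 + 47500 + 85020 + 48140 + 31304 + 15136 + 14100 + 13640 + 9504 + 19008 + 15876 = 360476

360476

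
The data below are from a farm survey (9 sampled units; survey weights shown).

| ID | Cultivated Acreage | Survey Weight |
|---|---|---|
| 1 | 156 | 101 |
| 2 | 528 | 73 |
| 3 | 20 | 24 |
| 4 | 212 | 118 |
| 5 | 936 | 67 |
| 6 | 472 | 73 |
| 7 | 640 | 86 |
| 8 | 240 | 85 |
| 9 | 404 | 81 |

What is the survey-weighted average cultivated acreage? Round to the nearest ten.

Weighted sum = 156×101 + 528×73 + 20×24 + 212×118 + 936×67 + 472×73 + 640×86 + 240×85 + 404×81
  = 15756 + 38544 + 480 + 25016 + 62712 + 34456 + 55040 + 20400 + 32724 = 285128
Sum of weights = 101 + 73 + 24 + 118 + 67 + 73 + 86 + 85 + 81 = 708
Weighted mean = 285128 / 708 = 402.72316

400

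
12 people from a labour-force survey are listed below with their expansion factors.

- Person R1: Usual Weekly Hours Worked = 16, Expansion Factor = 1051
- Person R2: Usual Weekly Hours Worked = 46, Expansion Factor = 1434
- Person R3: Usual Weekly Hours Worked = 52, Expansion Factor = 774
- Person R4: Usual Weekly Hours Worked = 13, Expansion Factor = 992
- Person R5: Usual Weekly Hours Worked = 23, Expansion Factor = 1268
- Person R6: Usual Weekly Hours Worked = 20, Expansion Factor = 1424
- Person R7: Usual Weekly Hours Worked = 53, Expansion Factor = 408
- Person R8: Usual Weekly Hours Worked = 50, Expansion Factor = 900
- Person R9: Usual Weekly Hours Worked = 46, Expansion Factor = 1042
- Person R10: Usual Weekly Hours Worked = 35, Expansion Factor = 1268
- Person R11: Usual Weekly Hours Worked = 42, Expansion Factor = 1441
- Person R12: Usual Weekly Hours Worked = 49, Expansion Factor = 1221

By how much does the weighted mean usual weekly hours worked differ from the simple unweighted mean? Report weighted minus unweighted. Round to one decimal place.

-1.3

Unweighted sum = 16 + 46 + 52 + 13 + 23 + 20 + 53 + 50 + 46 + 35 + 42 + 49 = 445
Unweighted mean = 445 / 12 = 37.083333
Weighted sum = 16×1051 + 46×1434 + 52×774 + 13×992 + 23×1268 + 20×1424 + 53×408 + 50×900 + 46×1042 + 35×1268 + 42×1441 + 49×1221
  = 472855
Sum of weights = 1051 + 1434 + 774 + 992 + 1268 + 1424 + 408 + 900 + 1042 + 1268 + 1441 + 1221 = 13223
Weighted mean = 472855 / 13223 = 35.760039
Difference (weighted minus unweighted) = -1.323294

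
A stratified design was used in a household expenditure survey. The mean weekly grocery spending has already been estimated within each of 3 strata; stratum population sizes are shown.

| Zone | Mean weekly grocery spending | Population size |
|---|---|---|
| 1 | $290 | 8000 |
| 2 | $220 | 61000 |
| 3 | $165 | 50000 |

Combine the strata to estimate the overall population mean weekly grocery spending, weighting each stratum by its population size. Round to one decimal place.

201.6

Σ Nₕ·x̄ₕ = 290×8000 + 220×61000 + 165×50000
  = 2320000 + 13420000 + 8250000 = 23990000
Σ Nₕ = 119000
Overall mean = 23990000 / 119000 = 201.59664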